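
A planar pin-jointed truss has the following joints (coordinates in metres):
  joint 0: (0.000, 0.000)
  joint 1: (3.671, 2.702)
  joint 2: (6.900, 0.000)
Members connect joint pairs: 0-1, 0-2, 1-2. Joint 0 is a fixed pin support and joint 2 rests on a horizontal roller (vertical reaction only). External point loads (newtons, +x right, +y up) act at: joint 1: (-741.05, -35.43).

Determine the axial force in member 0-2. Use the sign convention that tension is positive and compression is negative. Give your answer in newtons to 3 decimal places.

-324.264

N=3 nodes, M=3 members, R=3 reactions → 2N=6, M+R=6
member 0 (0-1): L=4.5582, (cx,cy)=(0.8054,0.5928)
member 1 (0-2): L=6.9000, (cx,cy)=(1.0000,0.0000)
member 2 (1-2): L=4.2104, (cx,cy)=(0.7669,-0.6417)
solve A·x = −loads:
  F[0-1] = -517.5127 N (compression)
  F[0-2] = -324.2637 N (compression)
  F[1-2] = +422.8155 N (tension)
  Rx@0 = +741.0500 N
  Ry@0 = +306.7711 N
  Ry@2 = -271.3411 N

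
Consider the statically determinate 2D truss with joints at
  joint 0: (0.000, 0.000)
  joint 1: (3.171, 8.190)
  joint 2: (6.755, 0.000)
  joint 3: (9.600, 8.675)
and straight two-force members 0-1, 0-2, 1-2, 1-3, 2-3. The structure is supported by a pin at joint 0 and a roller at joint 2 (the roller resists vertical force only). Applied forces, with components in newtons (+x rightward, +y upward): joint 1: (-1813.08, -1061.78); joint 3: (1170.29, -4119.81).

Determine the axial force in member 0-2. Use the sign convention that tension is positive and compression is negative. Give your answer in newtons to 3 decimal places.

-827.271

N=4 nodes, M=5 members, R=3 reactions → 2N=8, M+R=8
member 0 (0-1): L=8.7824, (cx,cy)=(0.3611,0.9325)
member 1 (0-2): L=6.7550, (cx,cy)=(1.0000,0.0000)
member 2 (1-2): L=8.9399, (cx,cy)=(0.4009,-0.9161)
member 3 (1-3): L=6.4473, (cx,cy)=(0.9972,0.0752)
member 4 (2-3): L=9.1296, (cx,cy)=(0.3116,0.9502)
solve A·x = −loads:
  F[0-1] = +510.9408 N (tension)
  F[0-2] = -827.2709 N (compression)
  F[1-2] = -1466.1983 N (compression)
  F[1-3] = +2592.7076 N (tension)
  F[2-3] = -4540.9626 N (compression)
  Rx@0 = +642.7900 N
  Ry@0 = -476.4738 N
  Ry@2 = +5658.0638 N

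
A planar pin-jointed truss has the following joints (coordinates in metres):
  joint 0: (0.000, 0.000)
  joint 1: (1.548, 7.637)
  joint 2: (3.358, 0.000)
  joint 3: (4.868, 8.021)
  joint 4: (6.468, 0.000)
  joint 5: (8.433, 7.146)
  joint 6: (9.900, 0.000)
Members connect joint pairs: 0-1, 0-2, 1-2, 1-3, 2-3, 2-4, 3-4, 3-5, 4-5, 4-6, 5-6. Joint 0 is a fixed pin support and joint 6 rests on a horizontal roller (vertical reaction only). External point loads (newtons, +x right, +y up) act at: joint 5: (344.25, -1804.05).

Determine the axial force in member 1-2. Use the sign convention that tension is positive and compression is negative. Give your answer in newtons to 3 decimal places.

18.405

N=7 nodes, M=11 members, R=3 reactions → 2N=14, M+R=14
member 0 (0-1): L=7.7923, (cx,cy)=(0.1987,0.9801)
member 1 (0-2): L=3.3580, (cx,cy)=(1.0000,0.0000)
member 2 (1-2): L=7.8486, (cx,cy)=(0.2306,-0.9730)
member 3 (1-3): L=3.3421, (cx,cy)=(0.9934,0.1149)
member 4 (2-3): L=8.1619, (cx,cy)=(0.1850,0.9827)
member 5 (2-4): L=3.1100, (cx,cy)=(1.0000,0.0000)
member 6 (3-4): L=8.1790, (cx,cy)=(0.1956,-0.9807)
member 7 (3-5): L=3.6708, (cx,cy)=(0.9712,-0.2384)
member 8 (4-5): L=7.4112, (cx,cy)=(0.2651,0.9642)
member 9 (4-6): L=3.4320, (cx,cy)=(1.0000,0.0000)
member 10 (5-6): L=7.2950, (cx,cy)=(0.2011,-0.9796)
solve A·x = −loads:
  F[0-1] = -19.2247 N (compression)
  F[0-2] = +348.0691 N (tension)
  F[1-2] = +18.4050 N (tension)
  F[1-3] = -8.1173 N (compression)
  F[2-3] = -18.2234 N (compression)
  F[2-4] = +355.6850 N (tension)
  F[3-4] = +23.2110 N (tension)
  F[3-5] = -16.4498 N (compression)
  F[4-5] = -23.6075 N (compression)
  F[4-6] = +366.4849 N (tension)
  F[5-6] = -1822.4381 N (compression)
  Rx@0 = -344.2500 N
  Ry@0 = +18.8415 N
  Ry@6 = +1785.2085 N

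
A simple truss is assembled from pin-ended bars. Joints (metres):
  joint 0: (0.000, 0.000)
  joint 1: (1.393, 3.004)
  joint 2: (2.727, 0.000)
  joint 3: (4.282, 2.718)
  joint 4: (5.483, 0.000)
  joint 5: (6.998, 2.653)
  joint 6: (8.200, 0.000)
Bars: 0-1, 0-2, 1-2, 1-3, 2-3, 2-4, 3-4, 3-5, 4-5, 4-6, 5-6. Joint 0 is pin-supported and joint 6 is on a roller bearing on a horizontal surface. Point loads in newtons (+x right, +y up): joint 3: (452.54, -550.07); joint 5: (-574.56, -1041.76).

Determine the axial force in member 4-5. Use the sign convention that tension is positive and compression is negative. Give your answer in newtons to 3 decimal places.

N=7 nodes, M=11 members, R=3 reactions → 2N=14, M+R=14
member 0 (0-1): L=3.3113, (cx,cy)=(0.4207,0.9072)
member 1 (0-2): L=2.7270, (cx,cy)=(1.0000,0.0000)
member 2 (1-2): L=3.2869, (cx,cy)=(0.4059,-0.9139)
member 3 (1-3): L=2.9031, (cx,cy)=(0.9951,-0.0985)
member 4 (2-3): L=3.1314, (cx,cy)=(0.4966,0.8680)
member 5 (2-4): L=2.7560, (cx,cy)=(1.0000,0.0000)
member 6 (3-4): L=2.9715, (cx,cy)=(0.4042,-0.9147)
member 7 (3-5): L=2.7168, (cx,cy)=(0.9997,-0.0239)
member 8 (4-5): L=3.0551, (cx,cy)=(0.4959,0.8684)
member 9 (4-6): L=2.7170, (cx,cy)=(1.0000,0.0000)
member 10 (5-6): L=2.9126, (cx,cy)=(0.4127,-0.9109)
solve A·x = −loads:
  F[0-1] = -497.5974 N (compression)
  F[0-2] = +87.3119 N (tension)
  F[1-2] = +540.3628 N (tension)
  F[1-3] = -430.7368 N (compression)
  F[2-3] = -568.9684 N (compression)
  F[2-4] = +589.1632 N (tension)
  F[3-4] = -78.2265 N (compression)
  F[3-5] = -1132.4305 N (compression)
  F[4-5] = +82.3973 N (tension)
  F[4-6] = +516.6862 N (tension)
  F[5-6] = -1251.9949 N (compression)
  Rx@0 = +122.0200 N
  Ry@0 = +451.4236 N
  Ry@6 = +1140.4064 N

82.397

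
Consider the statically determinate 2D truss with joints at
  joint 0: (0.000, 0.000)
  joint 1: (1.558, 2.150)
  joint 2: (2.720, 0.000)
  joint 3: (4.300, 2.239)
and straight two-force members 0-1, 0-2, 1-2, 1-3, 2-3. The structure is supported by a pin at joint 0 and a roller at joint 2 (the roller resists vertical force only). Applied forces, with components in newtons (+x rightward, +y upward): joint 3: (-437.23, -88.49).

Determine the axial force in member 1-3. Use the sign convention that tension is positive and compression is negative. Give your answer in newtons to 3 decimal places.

-383.773

N=4 nodes, M=5 members, R=3 reactions → 2N=8, M+R=8
member 0 (0-1): L=2.6552, (cx,cy)=(0.5868,0.8097)
member 1 (0-2): L=2.7200, (cx,cy)=(1.0000,0.0000)
member 2 (1-2): L=2.4439, (cx,cy)=(0.4755,-0.8797)
member 3 (1-3): L=2.7434, (cx,cy)=(0.9995,0.0324)
member 4 (2-3): L=2.7404, (cx,cy)=(0.5766,0.8170)
solve A·x = −loads:
  F[0-1] = -380.9951 N (compression)
  F[0-2] = -213.6688 N (compression)
  F[1-2] = +336.5321 N (tension)
  F[1-3] = -383.7727 N (compression)
  F[2-3] = -93.0667 N (compression)
  Rx@0 = +437.2300 N
  Ry@0 = +308.5087 N
  Ry@2 = -220.0187 N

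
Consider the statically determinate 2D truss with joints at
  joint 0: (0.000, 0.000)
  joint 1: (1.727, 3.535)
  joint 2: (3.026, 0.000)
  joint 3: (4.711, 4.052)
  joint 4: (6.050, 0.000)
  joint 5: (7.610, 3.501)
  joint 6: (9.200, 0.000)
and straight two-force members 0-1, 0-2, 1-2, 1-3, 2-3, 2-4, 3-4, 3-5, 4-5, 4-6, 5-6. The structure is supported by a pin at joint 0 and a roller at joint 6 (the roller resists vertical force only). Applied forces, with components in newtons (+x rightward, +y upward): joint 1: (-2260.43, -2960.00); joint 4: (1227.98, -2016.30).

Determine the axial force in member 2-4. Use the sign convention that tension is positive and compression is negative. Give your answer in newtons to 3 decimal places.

N=7 nodes, M=11 members, R=3 reactions → 2N=14, M+R=14
member 0 (0-1): L=3.9343, (cx,cy)=(0.4390,0.8985)
member 1 (0-2): L=3.0260, (cx,cy)=(1.0000,0.0000)
member 2 (1-2): L=3.7661, (cx,cy)=(0.3449,-0.9386)
member 3 (1-3): L=3.0285, (cx,cy)=(0.9853,0.1707)
member 4 (2-3): L=4.3884, (cx,cy)=(0.3840,0.9233)
member 5 (2-4): L=3.0240, (cx,cy)=(1.0000,0.0000)
member 6 (3-4): L=4.2675, (cx,cy)=(0.3138,-0.9495)
member 7 (3-5): L=2.9509, (cx,cy)=(0.9824,-0.1867)
member 8 (4-5): L=3.8328, (cx,cy)=(0.4070,0.9134)
member 9 (4-6): L=3.1500, (cx,cy)=(1.0000,0.0000)
member 10 (5-6): L=3.8451, (cx,cy)=(0.4135,-0.9105)
solve A·x = −loads:
  F[0-1] = -4410.9464 N (compression)
  F[0-2] = +903.7763 N (tension)
  F[1-2] = +1061.1423 N (tension)
  F[1-3] = -42.4259 N (compression)
  F[2-3] = -1078.7101 N (compression)
  F[2-4] = +1683.9733 N (tension)
  F[3-4] = +1224.8324 N (tension)
  F[3-5] = -855.3477 N (compression)
  F[4-5] = +934.2009 N (tension)
  F[4-6] = +460.0755 N (tension)
  F[5-6] = -1112.6131 N (compression)
  Rx@0 = +1032.4500 N
  Ry@0 = +3963.2658 N
  Ry@6 = +1013.0342 N

1683.973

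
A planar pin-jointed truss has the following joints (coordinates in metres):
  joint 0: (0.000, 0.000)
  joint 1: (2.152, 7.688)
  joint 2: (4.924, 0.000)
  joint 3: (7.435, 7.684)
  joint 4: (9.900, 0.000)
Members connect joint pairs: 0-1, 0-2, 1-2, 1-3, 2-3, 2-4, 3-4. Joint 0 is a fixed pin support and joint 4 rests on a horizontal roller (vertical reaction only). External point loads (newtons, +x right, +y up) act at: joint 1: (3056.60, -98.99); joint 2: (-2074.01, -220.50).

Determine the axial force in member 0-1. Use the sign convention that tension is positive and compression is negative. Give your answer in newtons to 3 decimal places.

2269.350

N=5 nodes, M=7 members, R=3 reactions → 2N=10, M+R=10
member 0 (0-1): L=7.9835, (cx,cy)=(0.2696,0.9630)
member 1 (0-2): L=4.9240, (cx,cy)=(1.0000,0.0000)
member 2 (1-2): L=8.1725, (cx,cy)=(0.3392,-0.9407)
member 3 (1-3): L=5.2830, (cx,cy)=(1.0000,-0.0008)
member 4 (2-3): L=8.0839, (cx,cy)=(0.3106,0.9505)
member 5 (2-4): L=4.9760, (cx,cy)=(1.0000,0.0000)
member 6 (3-4): L=8.0697, (cx,cy)=(0.3055,-0.9522)
solve A·x = −loads:
  F[0-1] = +2269.3497 N (tension)
  F[0-2] = +370.8741 N (tension)
  F[1-2] = -2426.9860 N (compression)
  F[1-3] = -1621.6815 N (compression)
  F[2-3] = +2633.8981 N (tension)
  F[2-4] = +803.5436 N (tension)
  F[3-4] = -2630.5707 N (compression)
  Rx@0 = -982.5900 N
  Ry@0 = -2185.3493 N
  Ry@4 = +2504.8393 N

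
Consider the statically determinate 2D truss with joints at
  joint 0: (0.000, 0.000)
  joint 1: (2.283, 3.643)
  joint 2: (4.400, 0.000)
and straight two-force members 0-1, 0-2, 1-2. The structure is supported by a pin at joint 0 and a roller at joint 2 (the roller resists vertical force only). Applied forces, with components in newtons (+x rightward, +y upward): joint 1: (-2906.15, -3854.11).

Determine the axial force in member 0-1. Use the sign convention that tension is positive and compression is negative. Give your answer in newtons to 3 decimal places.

N=3 nodes, M=3 members, R=3 reactions → 2N=6, M+R=6
member 0 (0-1): L=4.2992, (cx,cy)=(0.5310,0.8474)
member 1 (0-2): L=4.4000, (cx,cy)=(1.0000,0.0000)
member 2 (1-2): L=4.2134, (cx,cy)=(0.5024,-0.8646)
solve A·x = −loads:
  F[0-1] = -5027.9996 N (compression)
  F[0-2] = -236.1664 N (compression)
  F[1-2] = +470.0400 N (tension)
  Rx@0 = +2906.1500 N
  Ry@0 = +4260.5126 N
  Ry@2 = -406.4026 N

-5028.000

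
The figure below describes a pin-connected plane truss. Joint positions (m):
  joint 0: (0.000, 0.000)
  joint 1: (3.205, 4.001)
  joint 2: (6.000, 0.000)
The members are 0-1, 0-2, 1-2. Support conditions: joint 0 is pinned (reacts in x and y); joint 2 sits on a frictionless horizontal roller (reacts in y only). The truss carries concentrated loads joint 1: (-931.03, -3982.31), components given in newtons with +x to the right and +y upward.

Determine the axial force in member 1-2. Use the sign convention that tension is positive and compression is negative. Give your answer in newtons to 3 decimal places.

-1837.536

N=3 nodes, M=3 members, R=3 reactions → 2N=6, M+R=6
member 0 (0-1): L=5.1264, (cx,cy)=(0.6252,0.7805)
member 1 (0-2): L=6.0000, (cx,cy)=(1.0000,0.0000)
member 2 (1-2): L=4.8806, (cx,cy)=(0.5727,-0.8198)
solve A·x = −loads:
  F[0-1] = -3172.3676 N (compression)
  F[0-2] = +1052.3167 N (tension)
  F[1-2] = -1837.5357 N (compression)
  Rx@0 = +931.0300 N
  Ry@0 = +2475.9346 N
  Ry@2 = +1506.3754 N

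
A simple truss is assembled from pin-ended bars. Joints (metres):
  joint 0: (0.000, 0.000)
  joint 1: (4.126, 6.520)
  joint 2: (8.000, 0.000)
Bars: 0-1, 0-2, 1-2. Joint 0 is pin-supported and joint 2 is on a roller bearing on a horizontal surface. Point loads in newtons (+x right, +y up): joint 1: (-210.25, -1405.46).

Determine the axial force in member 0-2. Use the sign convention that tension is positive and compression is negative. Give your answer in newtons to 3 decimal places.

N=3 nodes, M=3 members, R=3 reactions → 2N=6, M+R=6
member 0 (0-1): L=7.7158, (cx,cy)=(0.5347,0.8450)
member 1 (0-2): L=8.0000, (cx,cy)=(1.0000,0.0000)
member 2 (1-2): L=7.5841, (cx,cy)=(0.5108,-0.8597)
solve A·x = −loads:
  F[0-1] = -1008.2051 N (compression)
  F[0-2] = +328.8814 N (tension)
  F[1-2] = -643.8468 N (compression)
  Rx@0 = +210.2500 N
  Ry@0 = +851.9478 N
  Ry@2 = +553.5122 N

328.881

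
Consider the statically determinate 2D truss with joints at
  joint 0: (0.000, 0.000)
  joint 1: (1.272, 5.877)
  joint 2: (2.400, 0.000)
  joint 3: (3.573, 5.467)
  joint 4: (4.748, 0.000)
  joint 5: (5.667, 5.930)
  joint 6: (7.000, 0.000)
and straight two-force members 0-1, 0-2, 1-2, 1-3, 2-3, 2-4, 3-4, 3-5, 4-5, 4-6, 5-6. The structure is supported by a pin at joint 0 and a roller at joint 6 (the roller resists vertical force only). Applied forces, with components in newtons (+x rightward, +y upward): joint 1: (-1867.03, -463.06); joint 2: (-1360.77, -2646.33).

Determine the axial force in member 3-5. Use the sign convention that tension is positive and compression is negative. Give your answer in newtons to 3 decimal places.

231.995

N=7 nodes, M=11 members, R=3 reactions → 2N=14, M+R=14
member 0 (0-1): L=6.0131, (cx,cy)=(0.2115,0.9774)
member 1 (0-2): L=2.4000, (cx,cy)=(1.0000,0.0000)
member 2 (1-2): L=5.9843, (cx,cy)=(0.1885,-0.9821)
member 3 (1-3): L=2.3372, (cx,cy)=(0.9845,-0.1754)
member 4 (2-3): L=5.5914, (cx,cy)=(0.2098,0.9777)
member 5 (2-4): L=2.3480, (cx,cy)=(1.0000,0.0000)
member 6 (3-4): L=5.5918, (cx,cy)=(0.2101,-0.9777)
member 7 (3-5): L=2.1446, (cx,cy)=(0.9764,0.2159)
member 8 (4-5): L=6.0008, (cx,cy)=(0.1531,0.9882)
member 9 (4-6): L=2.2520, (cx,cy)=(1.0000,0.0000)
member 10 (5-6): L=6.0780, (cx,cy)=(0.2193,-0.9757)
solve A·x = −loads:
  F[0-1] = -3770.7714 N (compression)
  F[0-2] = -2430.1352 N (compression)
  F[1-2] = +3196.4925 N (tension)
  F[1-3] = +474.1983 N (tension)
  F[2-3] = -504.0803 N (compression)
  F[2-4] = -361.0964 N (compression)
  F[3-4] = +640.4318 N (tension)
  F[3-5] = +231.9952 N (tension)
  F[4-5] = -633.6079 N (compression)
  F[4-6] = -129.4892 N (compression)
  F[5-6] = +590.4218 N (tension)
  Rx@0 = +3227.8000 N
  Ry@0 = +3685.4373 N
  Ry@6 = -576.0473 N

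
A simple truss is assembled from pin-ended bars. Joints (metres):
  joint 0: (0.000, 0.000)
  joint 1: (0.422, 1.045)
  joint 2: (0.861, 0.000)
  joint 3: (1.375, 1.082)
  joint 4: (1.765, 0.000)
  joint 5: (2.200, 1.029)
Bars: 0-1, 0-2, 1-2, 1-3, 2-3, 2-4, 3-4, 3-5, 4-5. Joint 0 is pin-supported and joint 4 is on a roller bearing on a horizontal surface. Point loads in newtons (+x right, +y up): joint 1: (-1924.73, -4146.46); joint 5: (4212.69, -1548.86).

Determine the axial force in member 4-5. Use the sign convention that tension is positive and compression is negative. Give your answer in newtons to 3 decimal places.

-1351.058

N=6 nodes, M=9 members, R=3 reactions → 2N=12, M+R=12
member 0 (0-1): L=1.1270, (cx,cy)=(0.3744,0.9272)
member 1 (0-2): L=0.8610, (cx,cy)=(1.0000,0.0000)
member 2 (1-2): L=1.1335, (cx,cy)=(0.3873,-0.9220)
member 3 (1-3): L=0.9537, (cx,cy)=(0.9992,0.0388)
member 4 (2-3): L=1.1979, (cx,cy)=(0.4291,0.9033)
member 5 (2-4): L=0.9040, (cx,cy)=(1.0000,0.0000)
member 6 (3-4): L=1.1501, (cx,cy)=(0.3391,-0.9408)
member 7 (3-5): L=0.8267, (cx,cy)=(0.9979,-0.0641)
member 8 (4-5): L=1.1172, (cx,cy)=(0.3894,0.9211)
solve A·x = −loads:
  F[0-1] = -1571.2078 N (compression)
  F[0-2] = +2876.2962 N (tension)
  F[1-2] = -2815.0592 N (compression)
  F[1-3] = +2428.5156 N (tension)
  F[2-3] = +2873.3053 N (tension)
  F[2-4] = +553.0936 N (tension)
  F[3-4] = -3182.5425 N (compression)
  F[3-5] = +4748.5298 N (tension)
  F[4-5] = -1351.0582 N (compression)
  Rx@0 = -2287.9600 N
  Ry@0 = +1456.8989 N
  Ry@4 = +4238.4211 N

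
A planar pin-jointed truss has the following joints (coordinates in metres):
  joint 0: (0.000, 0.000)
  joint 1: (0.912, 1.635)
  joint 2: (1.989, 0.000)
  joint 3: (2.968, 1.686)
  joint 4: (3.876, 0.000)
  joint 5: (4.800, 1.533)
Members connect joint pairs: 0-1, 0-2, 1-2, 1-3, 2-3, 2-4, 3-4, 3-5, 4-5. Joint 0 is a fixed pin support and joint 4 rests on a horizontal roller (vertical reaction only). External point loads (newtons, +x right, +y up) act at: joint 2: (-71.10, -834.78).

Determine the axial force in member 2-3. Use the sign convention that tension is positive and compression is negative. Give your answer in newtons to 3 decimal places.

N=6 nodes, M=9 members, R=3 reactions → 2N=12, M+R=12
member 0 (0-1): L=1.8722, (cx,cy)=(0.4871,0.8733)
member 1 (0-2): L=1.9890, (cx,cy)=(1.0000,0.0000)
member 2 (1-2): L=1.9578, (cx,cy)=(0.5501,-0.8351)
member 3 (1-3): L=2.0566, (cx,cy)=(0.9997,0.0248)
member 4 (2-3): L=1.9496, (cx,cy)=(0.5021,0.8648)
member 5 (2-4): L=1.8870, (cx,cy)=(1.0000,0.0000)
member 6 (3-4): L=1.9150, (cx,cy)=(0.4742,-0.8804)
member 7 (3-5): L=1.8384, (cx,cy)=(0.9965,-0.0832)
member 8 (4-5): L=1.7899, (cx,cy)=(0.5162,0.8565)
solve A·x = −loads:
  F[0-1] = -465.3551 N (compression)
  F[0-2] = +155.5926 N (tension)
  F[1-2] = +472.2050 N (tension)
  F[1-3] = -486.5997 N (compression)
  F[2-3] = +509.3083 N (tension)
  F[2-4] = +230.7020 N (tension)
  F[3-4] = -486.5467 N (compression)
  F[3-5] = -0.0000 N (compression)
  F[4-5] = +0.0000 N (tension)
  Rx@0 = +71.1000 N
  Ry@0 = +406.4061 N
  Ry@4 = +428.3739 N

509.308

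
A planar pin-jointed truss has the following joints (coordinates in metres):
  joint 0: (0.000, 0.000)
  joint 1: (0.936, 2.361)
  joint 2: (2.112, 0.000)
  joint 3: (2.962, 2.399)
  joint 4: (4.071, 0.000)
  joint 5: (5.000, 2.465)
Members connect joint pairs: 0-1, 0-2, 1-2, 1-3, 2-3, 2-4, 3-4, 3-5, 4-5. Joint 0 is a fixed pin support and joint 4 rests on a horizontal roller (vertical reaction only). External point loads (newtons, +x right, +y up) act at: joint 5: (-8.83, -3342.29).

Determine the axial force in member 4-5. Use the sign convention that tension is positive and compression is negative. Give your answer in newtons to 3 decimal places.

-3615.597

N=6 nodes, M=9 members, R=3 reactions → 2N=12, M+R=12
member 0 (0-1): L=2.5398, (cx,cy)=(0.3685,0.9296)
member 1 (0-2): L=2.1120, (cx,cy)=(1.0000,0.0000)
member 2 (1-2): L=2.6377, (cx,cy)=(0.4458,-0.8951)
member 3 (1-3): L=2.0264, (cx,cy)=(0.9998,0.0188)
member 4 (2-3): L=2.5451, (cx,cy)=(0.3340,0.9426)
member 5 (2-4): L=1.9590, (cx,cy)=(1.0000,0.0000)
member 6 (3-4): L=2.6429, (cx,cy)=(0.4196,-0.9077)
member 7 (3-5): L=2.0391, (cx,cy)=(0.9995,0.0324)
member 8 (4-5): L=2.6342, (cx,cy)=(0.3527,0.9358)
solve A·x = −loads:
  F[0-1] = +814.7071 N (tension)
  F[0-2] = -309.0803 N (compression)
  F[1-2] = -832.0474 N (compression)
  F[1-3] = +671.3352 N (tension)
  F[2-3] = +790.1398 N (tension)
  F[2-4] = -943.9308 N (compression)
  F[3-4] = -789.1940 N (compression)
  F[3-5] = +1266.9183 N (tension)
  F[4-5] = -3615.5969 N (compression)
  Rx@0 = +8.8300 N
  Ry@0 = -757.3622 N
  Ry@4 = +4099.6522 N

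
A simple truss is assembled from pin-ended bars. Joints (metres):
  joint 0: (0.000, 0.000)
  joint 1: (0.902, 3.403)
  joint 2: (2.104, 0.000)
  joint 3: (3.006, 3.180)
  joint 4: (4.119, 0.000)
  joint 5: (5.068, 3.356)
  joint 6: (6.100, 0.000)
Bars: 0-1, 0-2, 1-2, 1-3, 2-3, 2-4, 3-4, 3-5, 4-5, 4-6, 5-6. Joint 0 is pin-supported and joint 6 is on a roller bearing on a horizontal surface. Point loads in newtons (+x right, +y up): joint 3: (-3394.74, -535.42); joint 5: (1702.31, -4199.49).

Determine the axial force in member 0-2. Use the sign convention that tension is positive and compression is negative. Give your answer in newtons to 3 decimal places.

N=7 nodes, M=11 members, R=3 reactions → 2N=14, M+R=14
member 0 (0-1): L=3.5205, (cx,cy)=(0.2562,0.9666)
member 1 (0-2): L=2.1040, (cx,cy)=(1.0000,0.0000)
member 2 (1-2): L=3.6090, (cx,cy)=(0.3331,-0.9429)
member 3 (1-3): L=2.1158, (cx,cy)=(0.9944,-0.1054)
member 4 (2-3): L=3.3055, (cx,cy)=(0.2729,0.9620)
member 5 (2-4): L=2.0150, (cx,cy)=(1.0000,0.0000)
member 6 (3-4): L=3.3691, (cx,cy)=(0.3304,-0.9439)
member 7 (3-5): L=2.0695, (cx,cy)=(0.9964,0.0850)
member 8 (4-5): L=3.4876, (cx,cy)=(0.2721,0.9623)
member 9 (4-6): L=1.9810, (cx,cy)=(1.0000,0.0000)
member 10 (5-6): L=3.5111, (cx,cy)=(0.2939,-0.9558)
solve A·x = −loads:
  F[0-1] = -1877.8938 N (compression)
  F[0-2] = -1211.2899 N (compression)
  F[1-2] = +2056.1788 N (tension)
  F[1-3] = -1172.4852 N (compression)
  F[2-3] = -2015.2734 N (compression)
  F[2-4] = +23.4577 N (tension)
  F[3-4] = +1463.9986 N (tension)
  F[3-5] = +1199.5657 N (tension)
  F[4-5] = -1435.9916 N (compression)
  F[4-6] = +897.8337 N (tension)
  F[5-6] = -3054.6277 N (compression)
  Rx@0 = +1692.4300 N
  Ry@0 = +1815.2105 N
  Ry@6 = +2919.6995 N

-1211.290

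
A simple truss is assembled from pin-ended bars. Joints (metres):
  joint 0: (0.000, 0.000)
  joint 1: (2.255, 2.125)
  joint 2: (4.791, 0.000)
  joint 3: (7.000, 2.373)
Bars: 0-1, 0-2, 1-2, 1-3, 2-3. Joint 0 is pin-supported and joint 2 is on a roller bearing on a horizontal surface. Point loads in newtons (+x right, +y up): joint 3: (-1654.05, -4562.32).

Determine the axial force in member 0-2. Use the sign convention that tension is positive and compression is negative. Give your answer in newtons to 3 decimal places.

-3016.924

N=4 nodes, M=5 members, R=3 reactions → 2N=8, M+R=8
member 0 (0-1): L=3.0985, (cx,cy)=(0.7278,0.6858)
member 1 (0-2): L=4.7910, (cx,cy)=(1.0000,0.0000)
member 2 (1-2): L=3.3086, (cx,cy)=(0.7665,-0.6423)
member 3 (1-3): L=4.7515, (cx,cy)=(0.9986,0.0522)
member 4 (2-3): L=3.2420, (cx,cy)=(0.6814,0.7319)
solve A·x = −loads:
  F[0-1] = +1872.6624 N (tension)
  F[0-2] = -3016.9240 N (compression)
  F[1-2] = -1777.8560 N (compression)
  F[1-3] = +2729.2929 N (tension)
  F[2-3] = -6427.7515 N (compression)
  Rx@0 = +1654.0500 N
  Ry@0 = -1284.3048 N
  Ry@2 = +5846.6248 N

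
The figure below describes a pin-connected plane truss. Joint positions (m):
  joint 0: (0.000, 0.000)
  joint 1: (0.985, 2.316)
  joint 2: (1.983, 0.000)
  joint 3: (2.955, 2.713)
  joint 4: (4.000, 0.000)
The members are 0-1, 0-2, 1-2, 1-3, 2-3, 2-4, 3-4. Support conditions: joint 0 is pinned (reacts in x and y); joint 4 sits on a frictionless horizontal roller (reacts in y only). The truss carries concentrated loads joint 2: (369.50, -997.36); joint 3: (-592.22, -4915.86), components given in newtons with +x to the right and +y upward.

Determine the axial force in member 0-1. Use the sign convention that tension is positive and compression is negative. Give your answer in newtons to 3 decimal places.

N=5 nodes, M=7 members, R=3 reactions → 2N=10, M+R=10
member 0 (0-1): L=2.5168, (cx,cy)=(0.3914,0.9202)
member 1 (0-2): L=1.9830, (cx,cy)=(1.0000,0.0000)
member 2 (1-2): L=2.5219, (cx,cy)=(0.3957,-0.9184)
member 3 (1-3): L=2.0096, (cx,cy)=(0.9803,0.1976)
member 4 (2-3): L=2.8819, (cx,cy)=(0.3373,0.9414)
member 5 (2-4): L=2.0170, (cx,cy)=(1.0000,0.0000)
member 6 (3-4): L=2.9073, (cx,cy)=(0.3594,-0.9332)
solve A·x = −loads:
  F[0-1] = -2378.5995 N (compression)
  F[0-2] = +708.2073 N (tension)
  F[1-2] = +2005.0390 N (tension)
  F[1-3] = -1759.0622 N (compression)
  F[2-3] = -896.5284 N (compression)
  F[2-4] = +1434.5580 N (tension)
  F[3-4] = -3991.0914 N (compression)
  Rx@0 = +222.7200 N
  Ry@0 = +2188.8604 N
  Ry@4 = +3724.3596 N

-2378.599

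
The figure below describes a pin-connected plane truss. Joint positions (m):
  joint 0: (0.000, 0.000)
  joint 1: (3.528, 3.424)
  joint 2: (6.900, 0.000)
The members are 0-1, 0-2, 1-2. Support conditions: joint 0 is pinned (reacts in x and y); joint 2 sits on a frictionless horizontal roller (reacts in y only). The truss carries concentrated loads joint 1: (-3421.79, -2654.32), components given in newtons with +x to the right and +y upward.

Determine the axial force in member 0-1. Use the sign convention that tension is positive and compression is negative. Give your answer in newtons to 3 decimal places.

N=3 nodes, M=3 members, R=3 reactions → 2N=6, M+R=6
member 0 (0-1): L=4.9164, (cx,cy)=(0.7176,0.6965)
member 1 (0-2): L=6.9000, (cx,cy)=(1.0000,0.0000)
member 2 (1-2): L=4.8056, (cx,cy)=(0.7017,-0.7125)
solve A·x = −loads:
  F[0-1] = -4300.5999 N (compression)
  F[0-2] = -335.6597 N (compression)
  F[1-2] = +478.3687 N (tension)
  Rx@0 = +3421.7900 N
  Ry@0 = +2995.1559 N
  Ry@2 = -340.8359 N

-4300.600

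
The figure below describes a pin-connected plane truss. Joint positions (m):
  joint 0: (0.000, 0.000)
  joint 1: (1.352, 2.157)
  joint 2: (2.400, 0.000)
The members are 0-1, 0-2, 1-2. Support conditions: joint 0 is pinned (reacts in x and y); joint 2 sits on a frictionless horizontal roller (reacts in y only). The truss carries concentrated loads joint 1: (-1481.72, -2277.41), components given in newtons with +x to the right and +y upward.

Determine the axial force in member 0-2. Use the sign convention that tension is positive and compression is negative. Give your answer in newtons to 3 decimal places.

N=3 nodes, M=3 members, R=3 reactions → 2N=6, M+R=6
member 0 (0-1): L=2.5457, (cx,cy)=(0.5311,0.8473)
member 1 (0-2): L=2.4000, (cx,cy)=(1.0000,0.0000)
member 2 (1-2): L=2.3981, (cx,cy)=(0.4370,-0.8995)
solve A·x = −loads:
  F[0-1] = -2745.3416 N (compression)
  F[0-2] = -23.6880 N (compression)
  F[1-2] = +54.2048 N (tension)
  Rx@0 = +1481.7200 N
  Ry@0 = +2326.1649 N
  Ry@2 = -48.7549 N

-23.688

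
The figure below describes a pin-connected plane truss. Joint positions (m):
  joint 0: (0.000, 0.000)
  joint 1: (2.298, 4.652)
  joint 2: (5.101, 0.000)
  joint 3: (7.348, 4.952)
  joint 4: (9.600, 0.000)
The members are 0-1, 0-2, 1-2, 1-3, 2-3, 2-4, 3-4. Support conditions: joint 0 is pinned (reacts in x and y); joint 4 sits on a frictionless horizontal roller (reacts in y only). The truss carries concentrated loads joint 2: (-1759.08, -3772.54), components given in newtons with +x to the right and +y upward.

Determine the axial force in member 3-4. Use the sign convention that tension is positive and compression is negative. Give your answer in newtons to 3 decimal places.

-2202.104

N=5 nodes, M=7 members, R=3 reactions → 2N=10, M+R=10
member 0 (0-1): L=5.1886, (cx,cy)=(0.4429,0.8966)
member 1 (0-2): L=5.1010, (cx,cy)=(1.0000,0.0000)
member 2 (1-2): L=5.4312, (cx,cy)=(0.5161,-0.8565)
member 3 (1-3): L=5.0589, (cx,cy)=(0.9982,0.0593)
member 4 (2-3): L=5.4380, (cx,cy)=(0.4132,0.9106)
member 5 (2-4): L=4.4990, (cx,cy)=(1.0000,0.0000)
member 6 (3-4): L=5.4400, (cx,cy)=(0.4140,-0.9103)
solve A·x = −loads:
  F[0-1] = -1971.9315 N (compression)
  F[0-2] = -885.7288 N (compression)
  F[1-2] = +1934.3086 N (tension)
  F[1-3] = -1874.9328 N (compression)
  F[2-3] = +2323.3635 N (tension)
  F[2-4] = +911.6029 N (tension)
  F[3-4] = -2202.1035 N (compression)
  Rx@0 = +1759.0800 N
  Ry@0 = +1767.9852 N
  Ry@4 = +2004.5548 N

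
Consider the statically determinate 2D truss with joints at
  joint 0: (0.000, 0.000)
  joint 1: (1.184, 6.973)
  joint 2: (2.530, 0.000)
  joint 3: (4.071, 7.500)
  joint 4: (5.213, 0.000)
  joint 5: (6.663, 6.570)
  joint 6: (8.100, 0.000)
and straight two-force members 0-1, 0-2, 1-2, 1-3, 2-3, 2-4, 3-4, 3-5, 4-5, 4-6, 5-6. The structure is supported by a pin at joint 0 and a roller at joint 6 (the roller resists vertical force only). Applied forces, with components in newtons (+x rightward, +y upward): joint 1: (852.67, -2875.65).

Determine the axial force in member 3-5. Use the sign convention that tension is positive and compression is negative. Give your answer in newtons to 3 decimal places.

-499.376

N=7 nodes, M=11 members, R=3 reactions → 2N=14, M+R=14
member 0 (0-1): L=7.0728, (cx,cy)=(0.1674,0.9859)
member 1 (0-2): L=2.5300, (cx,cy)=(1.0000,0.0000)
member 2 (1-2): L=7.1017, (cx,cy)=(0.1895,-0.9819)
member 3 (1-3): L=2.9347, (cx,cy)=(0.9837,0.1796)
member 4 (2-3): L=7.6567, (cx,cy)=(0.2013,0.9795)
member 5 (2-4): L=2.6830, (cx,cy)=(1.0000,0.0000)
member 6 (3-4): L=7.5864, (cx,cy)=(0.1505,-0.9886)
member 7 (3-5): L=2.7538, (cx,cy)=(0.9412,-0.3377)
member 8 (4-5): L=6.7281, (cx,cy)=(0.2155,0.9765)
member 9 (4-6): L=2.8870, (cx,cy)=(1.0000,0.0000)
member 10 (5-6): L=6.7253, (cx,cy)=(0.2137,-0.9769)
solve A·x = −loads:
  F[0-1] = -1745.9120 N (compression)
  F[0-2] = +1144.9387 N (tension)
  F[1-2] = -1341.2811 N (compression)
  F[1-3] = -905.4423 N (compression)
  F[2-3] = +1344.4815 N (tension)
  F[2-4] = +620.1303 N (tension)
  F[3-4] = -997.0892 N (compression)
  F[3-5] = -499.3762 N (compression)
  F[4-5] = +1009.4488 N (tension)
  F[4-6] = +252.4866 N (tension)
  F[5-6] = -1181.6646 N (compression)
  Rx@0 = -852.6700 N
  Ry@0 = +1721.2750 N
  Ry@6 = +1154.3750 N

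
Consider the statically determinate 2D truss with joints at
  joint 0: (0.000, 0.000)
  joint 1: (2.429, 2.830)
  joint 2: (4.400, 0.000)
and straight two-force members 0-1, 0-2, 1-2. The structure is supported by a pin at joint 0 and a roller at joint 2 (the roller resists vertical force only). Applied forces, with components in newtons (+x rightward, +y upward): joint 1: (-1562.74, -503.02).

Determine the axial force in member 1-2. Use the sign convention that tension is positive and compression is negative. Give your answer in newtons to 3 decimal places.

886.477

N=3 nodes, M=3 members, R=3 reactions → 2N=6, M+R=6
member 0 (0-1): L=3.7295, (cx,cy)=(0.6513,0.7588)
member 1 (0-2): L=4.4000, (cx,cy)=(1.0000,0.0000)
member 2 (1-2): L=3.4487, (cx,cy)=(0.5715,-0.8206)
solve A·x = −loads:
  F[0-1] = -1621.5364 N (compression)
  F[0-2] = -506.6348 N (compression)
  F[1-2] = +886.4773 N (tension)
  Rx@0 = +1562.7400 N
  Ry@0 = +1230.4561 N
  Ry@2 = -727.4360 N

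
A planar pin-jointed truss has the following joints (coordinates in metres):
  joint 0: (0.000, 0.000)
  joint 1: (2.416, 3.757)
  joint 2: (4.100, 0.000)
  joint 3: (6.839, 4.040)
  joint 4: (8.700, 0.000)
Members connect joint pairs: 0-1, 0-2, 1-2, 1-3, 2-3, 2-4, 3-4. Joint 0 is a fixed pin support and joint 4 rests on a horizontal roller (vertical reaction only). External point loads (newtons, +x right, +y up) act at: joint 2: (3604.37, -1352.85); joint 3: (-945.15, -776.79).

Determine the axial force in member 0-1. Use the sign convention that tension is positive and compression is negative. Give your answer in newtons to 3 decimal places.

N=5 nodes, M=7 members, R=3 reactions → 2N=10, M+R=10
member 0 (0-1): L=4.4668, (cx,cy)=(0.5409,0.8411)
member 1 (0-2): L=4.1000, (cx,cy)=(1.0000,0.0000)
member 2 (1-2): L=4.1171, (cx,cy)=(0.4090,-0.9125)
member 3 (1-3): L=4.4320, (cx,cy)=(0.9980,0.0639)
member 4 (2-3): L=4.8810, (cx,cy)=(0.5612,0.8277)
member 5 (2-4): L=4.6000, (cx,cy)=(1.0000,0.0000)
member 6 (3-4): L=4.4480, (cx,cy)=(0.4184,-0.9083)
solve A·x = −loads:
  F[0-1] = -1569.8030 N (compression)
  F[0-2] = +3508.2983 N (tension)
  F[1-2] = +1348.7137 N (tension)
  F[1-3] = -1403.5948 N (compression)
  F[2-3] = +147.5342 N (tension)
  F[2-4] = +372.7901 N (tension)
  F[3-4] = -891.0154 N (compression)
  Rx@0 = -2659.2200 N
  Ry@0 = +1320.3589 N
  Ry@4 = +809.2811 N

-1569.803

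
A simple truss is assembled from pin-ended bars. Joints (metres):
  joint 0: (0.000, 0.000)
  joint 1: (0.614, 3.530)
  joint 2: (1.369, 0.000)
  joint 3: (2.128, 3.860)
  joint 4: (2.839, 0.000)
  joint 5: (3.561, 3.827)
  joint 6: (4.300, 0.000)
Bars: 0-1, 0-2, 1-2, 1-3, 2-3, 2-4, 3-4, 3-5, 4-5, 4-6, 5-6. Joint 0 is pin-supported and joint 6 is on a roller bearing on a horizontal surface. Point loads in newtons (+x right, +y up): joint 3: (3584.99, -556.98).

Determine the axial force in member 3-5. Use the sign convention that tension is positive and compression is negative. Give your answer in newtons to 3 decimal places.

-1328.377

N=7 nodes, M=11 members, R=3 reactions → 2N=14, M+R=14
member 0 (0-1): L=3.5830, (cx,cy)=(0.1714,0.9852)
member 1 (0-2): L=1.3690, (cx,cy)=(1.0000,0.0000)
member 2 (1-2): L=3.6098, (cx,cy)=(0.2092,-0.9779)
member 3 (1-3): L=1.5495, (cx,cy)=(0.9771,0.2130)
member 4 (2-3): L=3.9339, (cx,cy)=(0.1929,0.9812)
member 5 (2-4): L=1.4700, (cx,cy)=(1.0000,0.0000)
member 6 (3-4): L=3.9249, (cx,cy)=(0.1811,-0.9835)
member 7 (3-5): L=1.4334, (cx,cy)=(0.9997,-0.0230)
member 8 (4-5): L=3.8945, (cx,cy)=(0.1854,0.9827)
member 9 (4-6): L=1.4610, (cx,cy)=(1.0000,0.0000)
member 10 (5-6): L=3.8977, (cx,cy)=(0.1896,-0.9819)
solve A·x = −loads:
  F[0-1] = +2980.9088 N (tension)
  F[0-2] = +3074.1674 N (tension)
  F[1-2] = -2760.6763 N (compression)
  F[1-3] = +1113.7702 N (tension)
  F[2-3] = +2751.3139 N (tension)
  F[2-4] = +1965.9381 N (tension)
  F[3-4] = -3521.4723 N (compression)
  F[3-5] = -1328.3773 N (compression)
  F[4-5] = +3524.3047 N (tension)
  F[4-6] = +674.6574 N (tension)
  F[5-6] = -3558.3367 N (compression)
  Rx@0 = -3584.9900 N
  Ry@0 = -2936.8141 N
  Ry@6 = +3493.7941 N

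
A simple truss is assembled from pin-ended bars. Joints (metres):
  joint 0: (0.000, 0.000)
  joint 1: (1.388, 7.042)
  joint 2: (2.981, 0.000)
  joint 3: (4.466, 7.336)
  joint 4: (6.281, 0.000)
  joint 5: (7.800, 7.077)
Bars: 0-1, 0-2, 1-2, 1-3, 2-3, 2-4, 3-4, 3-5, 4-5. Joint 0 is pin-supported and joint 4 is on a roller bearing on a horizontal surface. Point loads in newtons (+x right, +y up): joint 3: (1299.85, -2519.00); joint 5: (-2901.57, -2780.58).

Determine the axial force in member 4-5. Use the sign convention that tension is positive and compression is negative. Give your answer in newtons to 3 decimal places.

-3024.027

N=6 nodes, M=9 members, R=3 reactions → 2N=12, M+R=12
member 0 (0-1): L=7.1775, (cx,cy)=(0.1934,0.9811)
member 1 (0-2): L=2.9810, (cx,cy)=(1.0000,0.0000)
member 2 (1-2): L=7.2199, (cx,cy)=(0.2206,-0.9754)
member 3 (1-3): L=3.0920, (cx,cy)=(0.9955,0.0951)
member 4 (2-3): L=7.4848, (cx,cy)=(0.1984,0.9801)
member 5 (2-4): L=3.3000, (cx,cy)=(1.0000,0.0000)
member 6 (3-4): L=7.5572, (cx,cy)=(0.2402,-0.9707)
member 7 (3-5): L=3.3440, (cx,cy)=(0.9970,-0.0775)
member 8 (4-5): L=7.2382, (cx,cy)=(0.2099,0.9777)
solve A·x = −loads:
  F[0-1] = -1841.3164 N (compression)
  F[0-2] = -1245.6417 N (compression)
  F[1-2] = +1778.8977 N (tension)
  F[1-3] = -751.9799 N (compression)
  F[2-3] = -1770.2490 N (compression)
  F[2-4] = -501.9257 N (compression)
  F[3-4] = -552.5057 N (compression)
  F[3-5] = -2273.7799 N (compression)
  F[4-5] = -3024.0270 N (compression)
  Rx@0 = +1601.7200 N
  Ry@0 = +1806.5587 N
  Ry@4 = +3493.0213 N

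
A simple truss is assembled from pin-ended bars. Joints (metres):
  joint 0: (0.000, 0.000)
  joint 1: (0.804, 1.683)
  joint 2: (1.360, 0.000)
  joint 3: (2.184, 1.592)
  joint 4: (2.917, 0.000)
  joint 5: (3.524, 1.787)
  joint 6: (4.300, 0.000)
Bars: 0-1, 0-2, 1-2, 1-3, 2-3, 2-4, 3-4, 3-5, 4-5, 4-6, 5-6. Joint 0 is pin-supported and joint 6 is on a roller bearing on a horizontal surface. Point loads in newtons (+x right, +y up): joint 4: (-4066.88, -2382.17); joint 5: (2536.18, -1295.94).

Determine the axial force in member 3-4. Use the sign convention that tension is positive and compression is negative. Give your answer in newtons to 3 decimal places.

-44.547

N=7 nodes, M=11 members, R=3 reactions → 2N=14, M+R=14
member 0 (0-1): L=1.8652, (cx,cy)=(0.4311,0.9023)
member 1 (0-2): L=1.3600, (cx,cy)=(1.0000,0.0000)
member 2 (1-2): L=1.7725, (cx,cy)=(0.3137,-0.9495)
member 3 (1-3): L=1.3830, (cx,cy)=(0.9978,-0.0658)
member 4 (2-3): L=1.7926, (cx,cy)=(0.4597,0.8881)
member 5 (2-4): L=1.5570, (cx,cy)=(1.0000,0.0000)
member 6 (3-4): L=1.7526, (cx,cy)=(0.4182,-0.9083)
member 7 (3-5): L=1.3541, (cx,cy)=(0.9896,0.1440)
member 8 (4-5): L=1.8873, (cx,cy)=(0.3216,0.9469)
member 9 (4-6): L=1.3830, (cx,cy)=(1.0000,0.0000)
member 10 (5-6): L=1.9482, (cx,cy)=(0.3983,-0.9172)
solve A·x = −loads:
  F[0-1] = +59.7844 N (tension)
  F[0-2] = -1556.4705 N (compression)
  F[1-2] = -59.9072 N (compression)
  F[1-3] = +44.6594 N (tension)
  F[2-3] = +64.0513 N (tension)
  F[2-4] = -1604.7048 N (compression)
  F[3-4] = -44.5474 N (compression)
  F[3-5] = +93.6114 N (tension)
  F[4-5] = +2558.5810 N (tension)
  F[4-6] = +1620.6349 N (tension)
  F[5-6] = -4068.7457 N (compression)
  Rx@0 = +1530.7000 N
  Ry@0 = -53.9449 N
  Ry@6 = +3732.0549 N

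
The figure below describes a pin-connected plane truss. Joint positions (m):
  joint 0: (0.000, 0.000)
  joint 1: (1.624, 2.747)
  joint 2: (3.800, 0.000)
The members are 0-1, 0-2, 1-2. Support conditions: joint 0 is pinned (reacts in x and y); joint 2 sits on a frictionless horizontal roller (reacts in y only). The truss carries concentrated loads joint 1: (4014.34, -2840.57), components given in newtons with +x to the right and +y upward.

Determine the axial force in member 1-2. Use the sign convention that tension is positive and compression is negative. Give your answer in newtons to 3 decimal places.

N=3 nodes, M=3 members, R=3 reactions → 2N=6, M+R=6
member 0 (0-1): L=3.1911, (cx,cy)=(0.5089,0.8608)
member 1 (0-2): L=3.8000, (cx,cy)=(1.0000,0.0000)
member 2 (1-2): L=3.5044, (cx,cy)=(0.6209,-0.7839)
solve A·x = −loads:
  F[0-1] = +1481.5461 N (tension)
  F[0-2] = +3260.3682 N (tension)
  F[1-2] = -5250.7865 N (compression)
  Rx@0 = -4014.3400 N
  Ry@0 = -1275.3452 N
  Ry@2 = +4115.9152 N

-5250.786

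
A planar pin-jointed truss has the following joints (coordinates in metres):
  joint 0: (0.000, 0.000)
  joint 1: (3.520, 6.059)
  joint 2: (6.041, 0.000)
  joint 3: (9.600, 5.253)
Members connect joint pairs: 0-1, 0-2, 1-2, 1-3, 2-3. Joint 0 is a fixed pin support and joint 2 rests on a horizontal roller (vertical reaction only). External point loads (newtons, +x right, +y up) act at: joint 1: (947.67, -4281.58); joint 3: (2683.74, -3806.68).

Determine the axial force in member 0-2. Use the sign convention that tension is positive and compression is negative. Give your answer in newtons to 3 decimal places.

N=4 nodes, M=5 members, R=3 reactions → 2N=8, M+R=8
member 0 (0-1): L=7.0073, (cx,cy)=(0.5023,0.8647)
member 1 (0-2): L=6.0410, (cx,cy)=(1.0000,0.0000)
member 2 (1-2): L=6.5625, (cx,cy)=(0.3842,-0.9233)
member 3 (1-3): L=6.1332, (cx,cy)=(0.9913,-0.1314)
member 4 (2-3): L=6.3451, (cx,cy)=(0.5609,0.8279)
solve A·x = −loads:
  F[0-1] = +4325.4093 N (tension)
  F[0-2] = +1458.6047 N (tension)
  F[1-2] = -9381.6676 N (compression)
  F[1-3] = +4871.3514 N (tension)
  F[2-3] = -3824.8328 N (compression)
  Rx@0 = -3631.4100 N
  Ry@0 = -3740.0645 N
  Ry@2 = +11828.3245 N

1458.605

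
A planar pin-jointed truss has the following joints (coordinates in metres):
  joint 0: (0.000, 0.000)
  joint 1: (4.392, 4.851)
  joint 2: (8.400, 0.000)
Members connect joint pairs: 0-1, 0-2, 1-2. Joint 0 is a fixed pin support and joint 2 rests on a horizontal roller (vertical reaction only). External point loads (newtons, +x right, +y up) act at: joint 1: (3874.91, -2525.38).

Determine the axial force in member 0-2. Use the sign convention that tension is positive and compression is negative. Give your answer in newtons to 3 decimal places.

N=3 nodes, M=3 members, R=3 reactions → 2N=6, M+R=6
member 0 (0-1): L=6.5438, (cx,cy)=(0.6712,0.7413)
member 1 (0-2): L=8.4000, (cx,cy)=(1.0000,0.0000)
member 2 (1-2): L=6.2926, (cx,cy)=(0.6369,-0.7709)
solve A·x = −loads:
  F[0-1] = +1393.2050 N (tension)
  F[0-2] = +2939.8391 N (tension)
  F[1-2] = -4615.5447 N (compression)
  Rx@0 = -3874.9100 N
  Ry@0 = -1032.7935 N
  Ry@2 = +3558.1735 N

2939.839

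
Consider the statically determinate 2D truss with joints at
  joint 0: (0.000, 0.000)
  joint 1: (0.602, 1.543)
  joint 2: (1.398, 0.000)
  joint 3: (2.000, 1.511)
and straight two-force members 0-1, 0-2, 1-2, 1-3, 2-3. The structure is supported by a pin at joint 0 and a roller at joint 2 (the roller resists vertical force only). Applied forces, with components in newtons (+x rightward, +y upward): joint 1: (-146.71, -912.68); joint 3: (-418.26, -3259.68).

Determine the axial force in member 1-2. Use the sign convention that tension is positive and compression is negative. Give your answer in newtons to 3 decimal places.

-1353.260

N=4 nodes, M=5 members, R=3 reactions → 2N=8, M+R=8
member 0 (0-1): L=1.6563, (cx,cy)=(0.3635,0.9316)
member 1 (0-2): L=1.3980, (cx,cy)=(1.0000,0.0000)
member 2 (1-2): L=1.7362, (cx,cy)=(0.4585,-0.8887)
member 3 (1-3): L=1.3984, (cx,cy)=(0.9997,-0.0229)
member 4 (2-3): L=1.6265, (cx,cy)=(0.3701,0.9290)
solve A·x = −loads:
  F[0-1] = +289.8291 N (tension)
  F[0-2] = -670.3130 N (compression)
  F[1-2] = -1353.2601 N (compression)
  F[1-3] = +872.7064 N (tension)
  F[2-3] = -3487.3657 N (compression)
  Rx@0 = +564.9700 N
  Ry@0 = -270.0069 N
  Ry@2 = +4442.3669 N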